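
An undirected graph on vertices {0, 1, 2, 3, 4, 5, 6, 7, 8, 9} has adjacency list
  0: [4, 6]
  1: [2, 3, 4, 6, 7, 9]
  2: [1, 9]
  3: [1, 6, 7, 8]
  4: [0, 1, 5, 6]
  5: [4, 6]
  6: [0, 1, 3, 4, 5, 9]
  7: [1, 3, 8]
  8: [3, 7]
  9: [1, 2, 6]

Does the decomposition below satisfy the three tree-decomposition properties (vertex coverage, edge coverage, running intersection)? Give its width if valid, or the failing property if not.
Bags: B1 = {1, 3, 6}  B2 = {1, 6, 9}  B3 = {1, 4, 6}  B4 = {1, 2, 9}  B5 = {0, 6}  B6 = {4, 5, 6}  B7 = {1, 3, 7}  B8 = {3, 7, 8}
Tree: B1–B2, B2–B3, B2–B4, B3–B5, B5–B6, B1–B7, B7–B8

No — edge (4,0) lies in no bag.

A tree decomposition must satisfy three properties: every vertex lies in some bag; for every edge, both endpoints lie together in some bag; and for every vertex, the bags containing it form a connected subtree. Here edge (4,0) lies in no bag, so the decomposition is invalid.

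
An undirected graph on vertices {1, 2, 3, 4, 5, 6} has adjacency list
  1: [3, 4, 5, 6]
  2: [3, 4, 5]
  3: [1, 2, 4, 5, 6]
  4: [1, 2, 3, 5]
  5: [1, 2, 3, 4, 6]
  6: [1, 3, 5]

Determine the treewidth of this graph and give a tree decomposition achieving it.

Treewidth 3.
One such decomposition:
Bags: B1 = {2, 3, 4, 5}  B2 = {1, 3, 4, 5}  B3 = {1, 3, 5, 6}
Tree: B1–B2, B2–B3

Each bag holds 4 vertices, so the decomposition has width 3, which upper-bounds the treewidth. For the lower bound, the 4 vertices {1, 3, 4, 5} are pairwise adjacent, and any tree decomposition puts a clique entirely inside one bag — forcing width ≥ 3. Hence tw(G) = 3 exactly.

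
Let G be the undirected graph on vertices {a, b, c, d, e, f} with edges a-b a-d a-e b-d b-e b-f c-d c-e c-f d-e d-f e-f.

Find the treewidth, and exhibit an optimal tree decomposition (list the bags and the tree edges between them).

Every bag has size at most 4, so the width is 4 − 1 = 3 and tw(G) ≤ 3. Conversely, {c, d, e, f} is a clique of size 4, and the vertices of any clique must share a bag in every tree decomposition; so some bag has ≥ 4 vertices and tw(G) ≥ 3. Therefore the treewidth is 3.

Treewidth 3.
Bags: B1 = {c, d, e, f}  B2 = {b, d, e, f}  B3 = {a, b, d, e}
Tree: B1–B2, B2–B3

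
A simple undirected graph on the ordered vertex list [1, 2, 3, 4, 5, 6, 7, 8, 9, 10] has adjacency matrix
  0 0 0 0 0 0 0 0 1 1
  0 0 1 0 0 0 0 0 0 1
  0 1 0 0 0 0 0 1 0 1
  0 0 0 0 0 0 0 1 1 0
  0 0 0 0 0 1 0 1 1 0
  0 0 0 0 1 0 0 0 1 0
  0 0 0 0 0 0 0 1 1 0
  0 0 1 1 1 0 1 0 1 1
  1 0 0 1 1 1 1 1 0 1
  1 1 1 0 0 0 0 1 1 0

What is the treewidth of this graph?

2

A width-2 tree decomposition is:
Bags: B1 = {4, 8, 9}  B2 = {5, 8, 9}  B3 = {7, 8, 9}  B4 = {8, 9, 10}  B5 = {5, 6, 9}  B6 = {3, 8, 10}  B7 = {1, 9, 10}  B8 = {2, 3, 10}
Tree: B1–B2, B1–B3, B3–B4, B2–B5, B4–B6, B4–B7, B6–B8
Each bag holds 3 vertices, so the decomposition has width 2, which upper-bounds the treewidth. On the other hand G contains the 3-clique {8, 9, 10}. A clique must lie in a single bag of any decomposition, so no decomposition can have width below 2. The upper and lower bounds meet at 2, so that is the treewidth.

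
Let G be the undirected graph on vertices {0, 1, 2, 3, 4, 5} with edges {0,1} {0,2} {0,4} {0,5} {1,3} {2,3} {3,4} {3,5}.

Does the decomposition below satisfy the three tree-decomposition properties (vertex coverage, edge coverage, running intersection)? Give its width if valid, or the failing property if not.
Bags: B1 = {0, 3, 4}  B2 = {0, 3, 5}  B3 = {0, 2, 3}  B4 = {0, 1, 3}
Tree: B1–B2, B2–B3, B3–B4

Every vertex of G appears in some bag (union = {0, 1, 2, 3, 4, 5}); every edge is covered by a bag; and for each vertex v the set of bags containing v is connected in the bag tree. The decomposition is therefore valid. The largest bag has 3 vertices, so the width is 2.

Yes; width 2.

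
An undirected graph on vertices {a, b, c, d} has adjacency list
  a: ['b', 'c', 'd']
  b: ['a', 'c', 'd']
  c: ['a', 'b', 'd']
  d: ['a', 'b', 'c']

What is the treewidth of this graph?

3

A width-3 tree decomposition is:
Bags: B1 = {a, b, c, d}
Tree: (single bag)
A single bag containing all 4 vertices is trivially a valid decomposition of width 3. For the lower bound, the 4 vertices {a, b, c, d} are pairwise adjacent, and any tree decomposition puts a clique entirely inside one bag — forcing width ≥ 3. Therefore the treewidth is 3.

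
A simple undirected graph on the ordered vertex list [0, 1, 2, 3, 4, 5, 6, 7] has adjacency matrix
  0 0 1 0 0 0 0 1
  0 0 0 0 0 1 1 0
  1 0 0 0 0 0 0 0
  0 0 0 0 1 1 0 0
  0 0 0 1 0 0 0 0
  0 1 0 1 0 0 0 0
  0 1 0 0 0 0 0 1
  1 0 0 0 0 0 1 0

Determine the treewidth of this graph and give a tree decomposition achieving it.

Treewidth 1.
One such decomposition:
Bags: B1 = {0, 2}  B2 = {0, 7}  B3 = {6, 7}  B4 = {1, 6}  B5 = {1, 5}  B6 = {3, 5}  B7 = {3, 4}
Tree: B1–B2, B2–B3, B3–B4, B4–B5, B5–B6, B6–B7

The largest bag has 2 vertices, giving width 1; this decomposition certifies tw(G) ≤ 1. G has an edge, so its treewidth is at least 1. Combining the bounds, tw(G) = 1.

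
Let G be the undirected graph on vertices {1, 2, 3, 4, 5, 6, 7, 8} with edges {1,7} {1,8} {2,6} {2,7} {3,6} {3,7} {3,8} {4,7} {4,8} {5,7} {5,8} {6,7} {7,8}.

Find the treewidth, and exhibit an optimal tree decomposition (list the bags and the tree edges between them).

Every bag has size at most 3, so the width is 3 − 1 = 2 and tw(G) ≤ 2. On the other hand G contains the 3-clique {1, 7, 8}. A clique must lie in a single bag of any decomposition, so no decomposition can have width below 2. Hence tw(G) = 2 exactly.

Treewidth 2.
One such decomposition:
Bags: B1 = {3, 6, 7}  B2 = {3, 7, 8}  B3 = {4, 7, 8}  B4 = {2, 6, 7}  B5 = {5, 7, 8}  B6 = {1, 7, 8}
Tree: B1–B2, B2–B3, B1–B4, B2–B5, B5–B6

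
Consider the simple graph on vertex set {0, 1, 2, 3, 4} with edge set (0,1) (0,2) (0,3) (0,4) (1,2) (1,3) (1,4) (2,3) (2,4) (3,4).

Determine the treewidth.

A width-4 tree decomposition is:
Bags: B1 = {0, 1, 2, 3, 4}
Tree: (single bag)
A single bag containing all 5 vertices is trivially a valid decomposition of width 4. On the other hand G contains the 5-clique {0, 1, 2, 3, 4}. A clique must lie in a single bag of any decomposition, so no decomposition can have width below 4. Hence tw(G) = 4 exactly.

4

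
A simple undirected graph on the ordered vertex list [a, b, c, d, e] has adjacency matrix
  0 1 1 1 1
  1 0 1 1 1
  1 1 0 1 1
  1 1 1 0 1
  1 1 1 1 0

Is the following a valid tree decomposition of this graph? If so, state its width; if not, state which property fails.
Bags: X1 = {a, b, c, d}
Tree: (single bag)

No — vertex e appears in no bag.

A tree decomposition must satisfy three properties: every vertex lies in some bag; for every edge, both endpoints lie together in some bag; and for every vertex, the bags containing it form a connected subtree. Here vertex e appears in no bag, so the decomposition is invalid.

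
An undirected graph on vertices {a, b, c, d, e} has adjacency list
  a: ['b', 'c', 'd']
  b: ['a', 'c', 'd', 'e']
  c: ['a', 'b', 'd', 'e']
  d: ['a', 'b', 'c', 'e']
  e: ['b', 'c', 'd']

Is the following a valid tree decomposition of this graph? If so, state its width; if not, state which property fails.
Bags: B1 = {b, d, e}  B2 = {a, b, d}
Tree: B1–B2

No — vertex c appears in no bag.

A tree decomposition must satisfy three properties: every vertex lies in some bag; for every edge, both endpoints lie together in some bag; and for every vertex, the bags containing it form a connected subtree. Here vertex c appears in no bag, so the decomposition is invalid.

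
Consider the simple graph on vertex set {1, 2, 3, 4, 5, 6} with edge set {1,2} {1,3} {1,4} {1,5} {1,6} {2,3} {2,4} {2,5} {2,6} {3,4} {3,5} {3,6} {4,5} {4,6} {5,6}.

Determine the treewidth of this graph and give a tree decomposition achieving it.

Treewidth 5.
One such decomposition:
Bags: B1 = {1, 2, 3, 4, 5, 6}
Tree: (single bag)

With just one bag of size 6, the width is 6 − 1 = 5, so tw(G) ≤ 5. On the other hand G contains the 6-clique {1, 2, 3, 4, 5, 6}. A clique must lie in a single bag of any decomposition, so no decomposition can have width below 5. Combining the bounds, tw(G) = 5.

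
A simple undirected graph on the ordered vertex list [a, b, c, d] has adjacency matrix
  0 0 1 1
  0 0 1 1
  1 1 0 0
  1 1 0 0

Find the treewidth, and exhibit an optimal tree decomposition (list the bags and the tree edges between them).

Treewidth 2.
One optimal decomposition is:
Bags: B1 = {b, c, d}  B2 = {a, c, d}
Tree: B1–B2

The largest bag has 3 vertices, giving width 2; this decomposition certifies tw(G) ≤ 2. The edges c–b–d–a–c form a cycle, so G is not a tree and its treewidth is at least 2. The upper and lower bounds meet at 2, so that is the treewidth.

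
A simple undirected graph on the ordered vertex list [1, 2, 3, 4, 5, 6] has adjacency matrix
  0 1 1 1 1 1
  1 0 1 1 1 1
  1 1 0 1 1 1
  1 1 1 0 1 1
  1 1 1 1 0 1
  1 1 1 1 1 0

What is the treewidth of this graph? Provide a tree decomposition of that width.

A single bag containing all 6 vertices is trivially a valid decomposition of width 5. On the other hand G contains the 6-clique {1, 2, 3, 4, 5, 6}. A clique must lie in a single bag of any decomposition, so no decomposition can have width below 5. Hence tw(G) = 5 exactly.

Treewidth 5.
One optimal decomposition is:
Bags: B1 = {1, 2, 3, 4, 5, 6}
Tree: (single bag)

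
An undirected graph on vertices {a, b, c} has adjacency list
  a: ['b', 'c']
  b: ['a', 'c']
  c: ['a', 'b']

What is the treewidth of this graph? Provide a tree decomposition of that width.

Treewidth 2.
Bags: B1 = {a, b, c}
Tree: (single bag)

With just one bag of size 3, the width is 3 − 1 = 2, so tw(G) ≤ 2. On the other hand G contains the 3-clique {a, b, c}. A clique must lie in a single bag of any decomposition, so no decomposition can have width below 2. Hence tw(G) = 2 exactly.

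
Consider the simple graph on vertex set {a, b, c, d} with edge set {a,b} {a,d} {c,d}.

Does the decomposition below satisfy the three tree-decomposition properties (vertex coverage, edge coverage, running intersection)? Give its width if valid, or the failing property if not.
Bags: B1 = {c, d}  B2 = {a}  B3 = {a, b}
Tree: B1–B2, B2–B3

No — edge (d,a) lies in no bag.

A tree decomposition must satisfy three properties: every vertex lies in some bag; for every edge, both endpoints lie together in some bag; and for every vertex, the bags containing it form a connected subtree. Here edge (d,a) lies in no bag, so the decomposition is invalid.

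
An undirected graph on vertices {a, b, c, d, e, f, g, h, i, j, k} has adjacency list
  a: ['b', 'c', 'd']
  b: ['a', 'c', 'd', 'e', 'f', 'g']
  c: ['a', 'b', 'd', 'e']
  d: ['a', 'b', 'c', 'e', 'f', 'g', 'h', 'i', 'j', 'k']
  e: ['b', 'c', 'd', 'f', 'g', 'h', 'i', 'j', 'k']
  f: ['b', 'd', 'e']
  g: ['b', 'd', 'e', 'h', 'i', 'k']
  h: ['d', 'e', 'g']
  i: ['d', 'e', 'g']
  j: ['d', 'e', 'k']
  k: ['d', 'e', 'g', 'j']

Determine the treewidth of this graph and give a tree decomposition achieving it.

Every bag has size at most 4, so the width is 4 − 1 = 3 and tw(G) ≤ 3. For the lower bound, the 4 vertices {d, e, g, h} are pairwise adjacent, and any tree decomposition puts a clique entirely inside one bag — forcing width ≥ 3. Hence tw(G) = 3 exactly.

Treewidth 3.
One such decomposition:
Bags: B1 = {b, d, e, f}  B2 = {b, d, e, g}  B3 = {d, e, g, k}  B4 = {d, e, j, k}  B5 = {d, e, g, i}  B6 = {b, c, d, e}  B7 = {d, e, g, h}  B8 = {a, b, c, d}
Tree: B1–B2, B2–B3, B3–B4, B2–B5, B2–B6, B2–B7, B6–B8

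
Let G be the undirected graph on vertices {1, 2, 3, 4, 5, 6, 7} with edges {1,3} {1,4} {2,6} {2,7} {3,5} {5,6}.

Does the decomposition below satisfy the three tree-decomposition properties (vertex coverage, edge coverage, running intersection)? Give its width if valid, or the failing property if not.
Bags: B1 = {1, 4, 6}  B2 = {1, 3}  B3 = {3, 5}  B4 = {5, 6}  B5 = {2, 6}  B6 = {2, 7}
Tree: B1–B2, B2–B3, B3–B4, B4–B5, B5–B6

No — bags containing vertex 6 are not connected in the tree.

A tree decomposition must satisfy three properties: every vertex lies in some bag; for every edge, both endpoints lie together in some bag; and for every vertex, the bags containing it form a connected subtree. Here bags containing vertex 6 are not connected in the tree, so the decomposition is invalid.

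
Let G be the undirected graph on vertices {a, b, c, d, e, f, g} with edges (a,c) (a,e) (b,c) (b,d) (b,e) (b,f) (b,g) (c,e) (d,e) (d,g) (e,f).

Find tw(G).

A width-2 tree decomposition is:
Bags: B1 = {b, d, e}  B2 = {b, d, g}  B3 = {b, e, f}  B4 = {b, c, e}  B5 = {a, c, e}
Tree: B1–B2, B1–B3, B1–B4, B4–B5
The largest bag has 3 vertices, giving width 2; this decomposition certifies tw(G) ≤ 2. Conversely, {b, d, g} is a clique of size 3, and the vertices of any clique must share a bag in every tree decomposition; so some bag has ≥ 3 vertices and tw(G) ≥ 2. Combining the bounds, tw(G) = 2.

2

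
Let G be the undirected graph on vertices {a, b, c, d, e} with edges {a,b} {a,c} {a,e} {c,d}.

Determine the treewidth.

A width-1 tree decomposition is:
Bags: B1 = {a, e}  B2 = {a, b}  B3 = {a, c}  B4 = {c, d}
Tree: B1–B2, B1–B3, B3–B4
Each bag holds 2 vertices, so the decomposition has width 1, which upper-bounds the treewidth. Any graph with an edge has treewidth ≥ 1, and G has the edge e–a. The upper and lower bounds meet at 1, so that is the treewidth.

1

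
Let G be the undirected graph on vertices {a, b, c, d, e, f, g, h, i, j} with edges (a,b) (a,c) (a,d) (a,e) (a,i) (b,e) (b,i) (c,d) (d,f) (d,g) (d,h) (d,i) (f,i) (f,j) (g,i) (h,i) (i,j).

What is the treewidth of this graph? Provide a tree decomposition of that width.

Every bag has size at most 3, so the width is 3 − 1 = 2 and tw(G) ≤ 2. Conversely, {a, b, e} is a clique of size 3, and the vertices of any clique must share a bag in every tree decomposition; so some bag has ≥ 3 vertices and tw(G) ≥ 2. The upper and lower bounds meet at 2, so that is the treewidth.

Treewidth 2.
One optimal decomposition is:
Bags: B1 = {a, d, i}  B2 = {a, b, i}  B3 = {a, c, d}  B4 = {d, f, i}  B5 = {d, h, i}  B6 = {a, b, e}  B7 = {d, g, i}  B8 = {f, i, j}
Tree: B1–B2, B1–B3, B1–B4, B1–B5, B2–B6, B5–B7, B4–B8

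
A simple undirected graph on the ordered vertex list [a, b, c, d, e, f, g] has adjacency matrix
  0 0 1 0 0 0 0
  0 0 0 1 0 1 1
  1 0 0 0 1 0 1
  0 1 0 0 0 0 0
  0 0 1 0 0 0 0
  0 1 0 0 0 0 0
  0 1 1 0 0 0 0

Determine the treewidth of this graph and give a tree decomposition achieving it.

The largest bag has 2 vertices, giving width 1; this decomposition certifies tw(G) ≤ 1. Any graph with an edge has treewidth ≥ 1, and G has the edge e–c. Hence tw(G) = 1 exactly.

Treewidth 1.
One such decomposition:
Bags: B1 = {c, e}  B2 = {c, g}  B3 = {b, g}  B4 = {b, d}  B5 = {a, c}  B6 = {b, f}
Tree: B1–B2, B2–B3, B3–B4, B1–B5, B3–B6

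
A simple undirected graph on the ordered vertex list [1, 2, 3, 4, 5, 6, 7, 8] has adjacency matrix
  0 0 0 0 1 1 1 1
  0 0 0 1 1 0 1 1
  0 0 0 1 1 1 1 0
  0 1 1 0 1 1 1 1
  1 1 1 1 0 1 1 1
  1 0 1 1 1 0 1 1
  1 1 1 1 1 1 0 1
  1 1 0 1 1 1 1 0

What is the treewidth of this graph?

4

A width-4 tree decomposition is:
Bags: B1 = {3, 4, 5, 6, 7}  B2 = {4, 5, 6, 7, 8}  B3 = {2, 4, 5, 7, 8}  B4 = {1, 5, 6, 7, 8}
Tree: B1–B2, B2–B3, B2–B4
The largest bag has 5 vertices, giving width 4; this decomposition certifies tw(G) ≤ 4. For the lower bound, the 5 vertices {1, 5, 6, 7, 8} are pairwise adjacent, and any tree decomposition puts a clique entirely inside one bag — forcing width ≥ 4. Hence tw(G) = 4 exactly.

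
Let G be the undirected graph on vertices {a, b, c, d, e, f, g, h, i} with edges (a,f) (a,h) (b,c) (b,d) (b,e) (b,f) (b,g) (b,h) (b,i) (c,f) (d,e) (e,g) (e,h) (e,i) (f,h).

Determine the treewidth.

2

A width-2 tree decomposition is:
Bags: B1 = {b, e, h}  B2 = {b, d, e}  B3 = {b, e, i}  B4 = {b, f, h}  B5 = {b, c, f}  B6 = {a, f, h}  B7 = {b, e, g}
Tree: B1–B2, B2–B3, B1–B4, B4–B5, B4–B6, B2–B7
Each bag holds 3 vertices, so the decomposition has width 2, which upper-bounds the treewidth. On the other hand G contains the 3-clique {a, f, h}. A clique must lie in a single bag of any decomposition, so no decomposition can have width below 2. Therefore the treewidth is 2.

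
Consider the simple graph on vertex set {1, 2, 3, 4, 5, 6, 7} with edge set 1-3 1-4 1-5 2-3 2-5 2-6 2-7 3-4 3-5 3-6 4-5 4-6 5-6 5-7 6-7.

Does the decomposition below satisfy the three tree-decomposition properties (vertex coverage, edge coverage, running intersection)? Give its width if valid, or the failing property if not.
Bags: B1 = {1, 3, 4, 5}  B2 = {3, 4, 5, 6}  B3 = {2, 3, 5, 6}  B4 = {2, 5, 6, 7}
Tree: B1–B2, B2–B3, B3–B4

Vertex coverage: the bags together contain {1, 2, 3, 4, 5, 6, 7}, the full vertex set. Edge coverage: each edge of G has both endpoints in at least one bag. Running intersection: for every vertex, the bags containing it form a connected subtree. All three properties hold, so this is a valid tree decomposition of width max|bag| − 1 = 3, and hence tw(G) ≤ 3.

Yes; width 3.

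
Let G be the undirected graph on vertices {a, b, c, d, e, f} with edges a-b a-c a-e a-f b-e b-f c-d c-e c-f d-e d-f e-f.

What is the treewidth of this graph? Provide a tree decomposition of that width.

Treewidth 3.
One such decomposition:
Bags: B1 = {a, c, e, f}  B2 = {c, d, e, f}  B3 = {a, b, e, f}
Tree: B1–B2, B1–B3

Each bag holds 4 vertices, so the decomposition has width 3, which upper-bounds the treewidth. Conversely, {c, d, e, f} is a clique of size 4, and the vertices of any clique must share a bag in every tree decomposition; so some bag has ≥ 4 vertices and tw(G) ≥ 3. Therefore the treewidth is 3.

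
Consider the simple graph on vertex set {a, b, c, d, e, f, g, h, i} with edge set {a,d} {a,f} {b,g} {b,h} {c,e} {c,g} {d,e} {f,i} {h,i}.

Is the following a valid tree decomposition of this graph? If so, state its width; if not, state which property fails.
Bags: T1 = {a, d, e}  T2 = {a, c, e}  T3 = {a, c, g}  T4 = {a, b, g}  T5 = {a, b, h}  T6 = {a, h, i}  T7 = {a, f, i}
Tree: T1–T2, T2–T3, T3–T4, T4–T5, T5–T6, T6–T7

Checking the three conditions: (i) the bags cover all of {a, b, c, d, e, f, g, h, i}; (ii) for each edge, some bag contains both endpoints; (iii) the bags containing any fixed vertex form a subtree. All hold, so the decomposition is valid with width 3 − 1 = 2.

Yes; width 2.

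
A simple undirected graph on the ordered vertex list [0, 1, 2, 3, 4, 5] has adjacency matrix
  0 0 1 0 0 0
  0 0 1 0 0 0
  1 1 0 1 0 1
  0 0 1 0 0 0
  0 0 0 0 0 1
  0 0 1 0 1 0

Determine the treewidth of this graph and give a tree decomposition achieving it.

Each bag holds 2 vertices, so the decomposition has width 1, which upper-bounds the treewidth. G has an edge, so its treewidth is at least 1. The upper and lower bounds meet at 1, so that is the treewidth.

Treewidth 1.
One optimal decomposition is:
Bags: B1 = {0, 2}  B2 = {2, 5}  B3 = {2, 3}  B4 = {1, 2}  B5 = {4, 5}
Tree: B1–B2, B2–B3, B2–B4, B2–B5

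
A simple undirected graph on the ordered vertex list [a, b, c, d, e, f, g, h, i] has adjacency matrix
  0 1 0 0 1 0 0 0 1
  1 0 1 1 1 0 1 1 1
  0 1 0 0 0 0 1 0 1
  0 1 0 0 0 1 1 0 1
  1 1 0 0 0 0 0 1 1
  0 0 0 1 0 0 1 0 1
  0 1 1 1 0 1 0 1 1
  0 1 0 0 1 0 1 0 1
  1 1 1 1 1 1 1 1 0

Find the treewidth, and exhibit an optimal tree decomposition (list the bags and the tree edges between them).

The largest bag has 4 vertices, giving width 3; this decomposition certifies tw(G) ≤ 3. On the other hand G contains the 4-clique {d, f, g, i}. A clique must lie in a single bag of any decomposition, so no decomposition can have width below 3. Therefore the treewidth is 3.

Treewidth 3.
One optimal decomposition is:
Bags: B1 = {d, f, g, i}  B2 = {b, d, g, i}  B3 = {b, g, h, i}  B4 = {b, e, h, i}  B5 = {a, b, e, i}  B6 = {b, c, g, i}
Tree: B1–B2, B2–B3, B3–B4, B4–B5, B3–B6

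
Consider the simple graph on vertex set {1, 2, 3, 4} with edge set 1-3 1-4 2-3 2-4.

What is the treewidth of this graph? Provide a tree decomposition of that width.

Treewidth 2.
One optimal decomposition is:
Bags: B1 = {1, 3, 4}  B2 = {2, 3, 4}
Tree: B1–B2

Every bag has size at most 3, so the width is 3 − 1 = 2 and tw(G) ≤ 2. The edges 4–1–3–2–4 form a cycle, so G is not a tree and its treewidth is at least 2. Hence tw(G) = 2 exactly.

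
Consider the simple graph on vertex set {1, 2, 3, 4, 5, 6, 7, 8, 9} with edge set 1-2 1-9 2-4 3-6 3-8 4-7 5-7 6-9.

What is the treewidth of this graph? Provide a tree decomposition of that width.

Treewidth 1.
One such decomposition:
Bags: B1 = {5, 7}  B2 = {4, 7}  B3 = {2, 4}  B4 = {1, 2}  B5 = {1, 9}  B6 = {6, 9}  B7 = {3, 6}  B8 = {3, 8}
Tree: B1–B2, B2–B3, B3–B4, B4–B5, B5–B6, B6–B7, B7–B8

The largest bag has 2 vertices, giving width 1; this decomposition certifies tw(G) ≤ 1. G has an edge, so its treewidth is at least 1. Therefore the treewidth is 1.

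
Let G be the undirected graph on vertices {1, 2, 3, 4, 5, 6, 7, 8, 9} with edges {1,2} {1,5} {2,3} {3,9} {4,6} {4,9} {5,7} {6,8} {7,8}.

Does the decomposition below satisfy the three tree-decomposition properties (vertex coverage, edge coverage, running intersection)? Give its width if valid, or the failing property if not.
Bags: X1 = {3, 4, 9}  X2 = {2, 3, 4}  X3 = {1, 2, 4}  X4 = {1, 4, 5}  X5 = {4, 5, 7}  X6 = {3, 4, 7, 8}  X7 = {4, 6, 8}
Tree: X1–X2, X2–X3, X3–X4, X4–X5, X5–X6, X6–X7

No — bags containing vertex 3 are not connected in the tree.

A tree decomposition must satisfy three properties: every vertex lies in some bag; for every edge, both endpoints lie together in some bag; and for every vertex, the bags containing it form a connected subtree. Here bags containing vertex 3 are not connected in the tree, so the decomposition is invalid.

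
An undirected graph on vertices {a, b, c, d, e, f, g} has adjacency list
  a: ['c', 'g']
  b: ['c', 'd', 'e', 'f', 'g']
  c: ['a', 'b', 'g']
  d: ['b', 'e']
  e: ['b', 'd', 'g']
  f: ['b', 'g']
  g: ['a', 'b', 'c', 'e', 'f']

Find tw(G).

A width-2 tree decomposition is:
Bags: B1 = {b, c, g}  B2 = {b, e, g}  B3 = {b, f, g}  B4 = {a, c, g}  B5 = {b, d, e}
Tree: B1–B2, B2–B3, B1–B4, B2–B5
The largest bag has 3 vertices, giving width 2; this decomposition certifies tw(G) ≤ 2. On the other hand G contains the 3-clique {b, d, e}. A clique must lie in a single bag of any decomposition, so no decomposition can have width below 2. Therefore the treewidth is 2.

2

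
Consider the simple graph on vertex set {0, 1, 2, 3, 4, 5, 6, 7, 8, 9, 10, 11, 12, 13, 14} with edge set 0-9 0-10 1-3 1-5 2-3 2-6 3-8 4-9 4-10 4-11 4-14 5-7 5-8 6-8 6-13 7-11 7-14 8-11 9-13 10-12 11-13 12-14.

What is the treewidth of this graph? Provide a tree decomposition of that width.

Treewidth 3.
One optimal decomposition is:
Bags: B1 = {0, 9, 10, 12}  B2 = {4, 9, 10, 12}  B3 = {4, 9, 12, 14}  B4 = {4, 9, 13, 14}  B5 = {4, 11, 13, 14}  B6 = {7, 11, 13, 14}  B7 = {6, 7, 11, 13}  B8 = {6, 7, 8, 11}  B9 = {5, 6, 7, 8}  B10 = {2, 5, 6, 8}  B11 = {2, 3, 5, 8}  B12 = {1, 2, 3, 5}
Tree: B1–B2, B2–B3, B3–B4, B4–B5, B5–B6, B6–B7, B7–B8, B8–B9, B9–B10, B10–B11, B11–B12

The largest bag has 4 vertices, giving width 3; this decomposition certifies tw(G) ≤ 3. For the lower bound: the 4 vertex sets {0,10,12}, {9}, {4}, {7,11,13,14} are disjoint, each induces a connected subgraph, and every pair is joined by at least one edge of G. Contracting each set to a single vertex therefore yields K_{4} as a minor, and since treewidth is minor-monotone, tw(G) ≥ tw(K_{4}) = 3. The upper and lower bounds meet at 3, so that is the treewidth.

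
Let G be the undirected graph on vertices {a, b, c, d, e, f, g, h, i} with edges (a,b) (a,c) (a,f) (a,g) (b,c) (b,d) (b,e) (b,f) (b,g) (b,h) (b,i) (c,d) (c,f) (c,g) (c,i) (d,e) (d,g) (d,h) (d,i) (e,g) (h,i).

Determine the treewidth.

3

A width-3 tree decomposition is:
Bags: B1 = {b, c, d, i}  B2 = {b, c, d, g}  B3 = {a, b, c, g}  B4 = {a, b, c, f}  B5 = {b, d, h, i}  B6 = {b, d, e, g}
Tree: B1–B2, B2–B3, B3–B4, B1–B5, B2–B6
Each bag holds 4 vertices, so the decomposition has width 3, which upper-bounds the treewidth. Conversely, {b, d, e, g} is a clique of size 4, and the vertices of any clique must share a bag in every tree decomposition; so some bag has ≥ 4 vertices and tw(G) ≥ 3. Therefore the treewidth is 3.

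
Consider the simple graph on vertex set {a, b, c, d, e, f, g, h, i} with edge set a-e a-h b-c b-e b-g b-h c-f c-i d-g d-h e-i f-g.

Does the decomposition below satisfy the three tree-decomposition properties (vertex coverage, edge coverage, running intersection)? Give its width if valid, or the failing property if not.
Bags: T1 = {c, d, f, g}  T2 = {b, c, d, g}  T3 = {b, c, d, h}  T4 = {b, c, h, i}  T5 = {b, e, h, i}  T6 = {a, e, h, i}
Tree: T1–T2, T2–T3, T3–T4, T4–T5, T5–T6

Yes; width 3.

Every vertex of G appears in some bag (union = {a, b, c, d, e, f, g, h, i}); every edge is covered by a bag; and for each vertex v the set of bags containing v is connected in the bag tree. The decomposition is therefore valid. The largest bag has 4 vertices, so the width is 3.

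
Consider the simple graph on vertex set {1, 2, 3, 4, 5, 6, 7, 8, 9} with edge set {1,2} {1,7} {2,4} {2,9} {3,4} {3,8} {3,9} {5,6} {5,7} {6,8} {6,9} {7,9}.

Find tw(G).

3

A width-3 tree decomposition is:
Bags: B1 = {2, 3, 4, 8}  B2 = {2, 3, 8, 9}  B3 = {2, 6, 8, 9}  B4 = {1, 2, 6, 9}  B5 = {1, 6, 7, 9}  B6 = {1, 5, 6, 7}
Tree: B1–B2, B2–B3, B3–B4, B4–B5, B5–B6
The largest bag has 4 vertices, giving width 3; this decomposition certifies tw(G) ≤ 3. For the lower bound: the 4 vertex sets {3,4,8}, {2}, {9}, {1,5,6,7} are disjoint, each induces a connected subgraph, and every pair is joined by at least one edge of G. Contracting each set to a single vertex therefore yields K_{4} as a minor, and since treewidth is minor-monotone, tw(G) ≥ tw(K_{4}) = 3. Therefore the treewidth is 3.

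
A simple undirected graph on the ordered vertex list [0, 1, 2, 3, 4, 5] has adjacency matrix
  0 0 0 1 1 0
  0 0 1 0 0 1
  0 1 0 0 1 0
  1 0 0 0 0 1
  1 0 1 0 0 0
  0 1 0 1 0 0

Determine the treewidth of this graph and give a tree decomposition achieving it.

Each bag holds 3 vertices, so the decomposition has width 2, which upper-bounds the treewidth. Since 0–4–2–1–5–3–0 is a cycle in G, G is not acyclic. Forests are exactly the graphs of treewidth ≤ 1, so tw(G) ≥ 2. Therefore the treewidth is 2.

Treewidth 2.
Bags: B1 = {0, 2, 4}  B2 = {0, 1, 2}  B3 = {0, 1, 5}  B4 = {0, 3, 5}
Tree: B1–B2, B2–B3, B3–B4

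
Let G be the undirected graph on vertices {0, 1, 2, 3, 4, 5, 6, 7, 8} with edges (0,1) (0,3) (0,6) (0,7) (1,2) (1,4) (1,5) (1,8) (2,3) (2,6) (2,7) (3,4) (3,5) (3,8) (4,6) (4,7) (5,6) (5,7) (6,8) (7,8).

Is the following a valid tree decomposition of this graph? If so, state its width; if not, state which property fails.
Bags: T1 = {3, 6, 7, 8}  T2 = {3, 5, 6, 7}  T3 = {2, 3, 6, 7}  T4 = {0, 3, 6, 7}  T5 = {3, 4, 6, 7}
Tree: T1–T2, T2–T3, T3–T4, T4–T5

A tree decomposition must satisfy three properties: every vertex lies in some bag; for every edge, both endpoints lie together in some bag; and for every vertex, the bags containing it form a connected subtree. Here vertex 1 appears in no bag, so the decomposition is invalid.

No — vertex 1 appears in no bag.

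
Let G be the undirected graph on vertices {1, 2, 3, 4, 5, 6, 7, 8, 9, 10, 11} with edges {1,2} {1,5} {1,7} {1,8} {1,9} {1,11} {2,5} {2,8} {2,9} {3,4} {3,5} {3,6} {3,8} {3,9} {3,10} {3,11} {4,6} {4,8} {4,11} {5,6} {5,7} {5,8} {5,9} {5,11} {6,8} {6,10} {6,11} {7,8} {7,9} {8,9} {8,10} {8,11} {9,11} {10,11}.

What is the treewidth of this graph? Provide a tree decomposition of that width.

Treewidth 4.
One such decomposition:
Bags: B1 = {3, 5, 6, 8, 11}  B2 = {3, 6, 8, 10, 11}  B3 = {3, 4, 6, 8, 11}  B4 = {3, 5, 8, 9, 11}  B5 = {1, 5, 8, 9, 11}  B6 = {1, 5, 7, 8, 9}  B7 = {1, 2, 5, 8, 9}
Tree: B1–B2, B1–B3, B1–B4, B4–B5, B5–B6, B6–B7

The largest bag has 5 vertices, giving width 4; this decomposition certifies tw(G) ≤ 4. For the lower bound, the 5 vertices {3, 6, 8, 10, 11} are pairwise adjacent, and any tree decomposition puts a clique entirely inside one bag — forcing width ≥ 4. The upper and lower bounds meet at 4, so that is the treewidth.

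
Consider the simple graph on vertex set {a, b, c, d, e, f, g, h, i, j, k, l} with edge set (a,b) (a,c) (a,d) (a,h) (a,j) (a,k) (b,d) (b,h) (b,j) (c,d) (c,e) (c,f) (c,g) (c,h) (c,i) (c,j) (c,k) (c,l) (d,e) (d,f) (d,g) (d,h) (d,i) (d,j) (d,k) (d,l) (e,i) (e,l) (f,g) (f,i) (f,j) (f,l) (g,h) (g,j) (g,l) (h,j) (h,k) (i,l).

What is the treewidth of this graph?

A width-4 tree decomposition is:
Bags: B1 = {c, d, g, h, j}  B2 = {c, d, f, g, j}  B3 = {a, c, d, h, j}  B4 = {c, d, f, g, l}  B5 = {a, c, d, h, k}  B6 = {a, b, d, h, j}  B7 = {c, d, f, i, l}  B8 = {c, d, e, i, l}
Tree: B1–B2, B1–B3, B2–B4, B3–B5, B3–B6, B4–B7, B7–B8
Each bag holds 5 vertices, so the decomposition has width 4, which upper-bounds the treewidth. On the other hand G contains the 5-clique {c, d, f, g, j}. A clique must lie in a single bag of any decomposition, so no decomposition can have width below 4. The upper and lower bounds meet at 4, so that is the treewidth.

4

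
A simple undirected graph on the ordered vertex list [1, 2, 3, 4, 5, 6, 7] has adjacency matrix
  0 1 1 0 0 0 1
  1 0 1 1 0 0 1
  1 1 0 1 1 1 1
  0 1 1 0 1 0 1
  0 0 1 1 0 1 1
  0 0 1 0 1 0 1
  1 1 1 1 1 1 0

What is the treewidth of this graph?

3

A width-3 tree decomposition is:
Bags: B1 = {2, 3, 4, 7}  B2 = {1, 2, 3, 7}  B3 = {3, 4, 5, 7}  B4 = {3, 5, 6, 7}
Tree: B1–B2, B1–B3, B3–B4
Every bag has size at most 4, so the width is 4 − 1 = 3 and tw(G) ≤ 3. On the other hand G contains the 4-clique {1, 2, 3, 7}. A clique must lie in a single bag of any decomposition, so no decomposition can have width below 3. Hence tw(G) = 3 exactly.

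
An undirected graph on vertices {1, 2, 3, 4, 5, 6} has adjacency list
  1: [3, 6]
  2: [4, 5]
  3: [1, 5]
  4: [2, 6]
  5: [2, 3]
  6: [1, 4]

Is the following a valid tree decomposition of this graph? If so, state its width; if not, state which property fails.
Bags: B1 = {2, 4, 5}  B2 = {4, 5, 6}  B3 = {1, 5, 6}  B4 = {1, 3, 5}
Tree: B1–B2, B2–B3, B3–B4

Yes; width 2.

Checking the three conditions: (i) the bags cover all of {1, 2, 3, 4, 5, 6}; (ii) for each edge, some bag contains both endpoints; (iii) the bags containing any fixed vertex form a subtree. All hold, so the decomposition is valid with width 3 − 1 = 2.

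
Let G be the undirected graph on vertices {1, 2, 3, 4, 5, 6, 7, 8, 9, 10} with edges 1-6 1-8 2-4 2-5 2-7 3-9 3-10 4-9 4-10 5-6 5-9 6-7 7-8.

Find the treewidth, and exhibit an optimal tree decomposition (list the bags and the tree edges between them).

The largest bag has 3 vertices, giving width 2; this decomposition certifies tw(G) ≤ 2. The edges 8–1–6–7–8 form a cycle, so G is not a tree and its treewidth is at least 2. The upper and lower bounds meet at 2, so that is the treewidth.

Treewidth 2.
One such decomposition:
Bags: B1 = {1, 7, 8}  B2 = {1, 6, 7}  B3 = {2, 6, 7}  B4 = {2, 5, 6}  B5 = {2, 4, 5}  B6 = {4, 5, 9}  B7 = {4, 9, 10}  B8 = {3, 9, 10}
Tree: B1–B2, B2–B3, B3–B4, B4–B5, B5–B6, B6–B7, B7–B8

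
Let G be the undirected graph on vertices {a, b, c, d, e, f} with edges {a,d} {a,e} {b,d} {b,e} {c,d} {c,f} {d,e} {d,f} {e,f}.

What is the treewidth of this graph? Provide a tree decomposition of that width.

Treewidth 2.
One such decomposition:
Bags: B1 = {b, d, e}  B2 = {d, e, f}  B3 = {c, d, f}  B4 = {a, d, e}
Tree: B1–B2, B2–B3, B1–B4

Every bag has size at most 3, so the width is 3 − 1 = 2 and tw(G) ≤ 2. Conversely, {d, e, f} is a clique of size 3, and the vertices of any clique must share a bag in every tree decomposition; so some bag has ≥ 3 vertices and tw(G) ≥ 2. Combining the bounds, tw(G) = 2.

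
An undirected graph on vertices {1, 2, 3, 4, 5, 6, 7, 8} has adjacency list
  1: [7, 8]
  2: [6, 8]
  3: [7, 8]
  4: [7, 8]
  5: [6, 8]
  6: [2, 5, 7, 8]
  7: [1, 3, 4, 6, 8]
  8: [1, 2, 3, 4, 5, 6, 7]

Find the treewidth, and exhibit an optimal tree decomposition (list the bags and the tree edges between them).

Every bag has size at most 3, so the width is 3 − 1 = 2 and tw(G) ≤ 2. On the other hand G contains the 3-clique {2, 6, 8}. A clique must lie in a single bag of any decomposition, so no decomposition can have width below 2. Therefore the treewidth is 2.

Treewidth 2.
One optimal decomposition is:
Bags: B1 = {6, 7, 8}  B2 = {5, 6, 8}  B3 = {4, 7, 8}  B4 = {2, 6, 8}  B5 = {3, 7, 8}  B6 = {1, 7, 8}
Tree: B1–B2, B1–B3, B1–B4, B1–B5, B5–B6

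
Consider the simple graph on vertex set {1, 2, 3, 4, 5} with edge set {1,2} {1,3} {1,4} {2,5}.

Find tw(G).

1

A width-1 tree decomposition is:
Bags: B1 = {1, 3}  B2 = {1, 2}  B3 = {2, 5}  B4 = {1, 4}
Tree: B1–B2, B2–B3, B2–B4
Each bag holds 2 vertices, so the decomposition has width 1, which upper-bounds the treewidth. G has an edge, so its treewidth is at least 1. Hence tw(G) = 1 exactly.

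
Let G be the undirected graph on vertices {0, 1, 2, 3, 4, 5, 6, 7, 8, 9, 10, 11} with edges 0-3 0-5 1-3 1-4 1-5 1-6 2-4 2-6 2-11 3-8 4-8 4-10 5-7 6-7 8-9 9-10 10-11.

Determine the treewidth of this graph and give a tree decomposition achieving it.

Treewidth 3.
Bags: B1 = {0, 5, 6, 7}  B2 = {0, 1, 5, 6}  B3 = {0, 1, 3, 6}  B4 = {1, 2, 3, 6}  B5 = {1, 2, 3, 4}  B6 = {2, 3, 4, 8}  B7 = {2, 4, 8, 11}  B8 = {4, 8, 10, 11}  B9 = {8, 9, 10, 11}
Tree: B1–B2, B2–B3, B3–B4, B4–B5, B5–B6, B6–B7, B7–B8, B8–B9

The largest bag has 4 vertices, giving width 3; this decomposition certifies tw(G) ≤ 3. For the lower bound: the 4 vertex sets {0,5,7}, {6}, {1}, {2,3,4,8} are disjoint, each induces a connected subgraph, and every pair is joined by at least one edge of G. Contracting each set to a single vertex therefore yields K_{4} as a minor, and since treewidth is minor-monotone, tw(G) ≥ tw(K_{4}) = 3. The upper and lower bounds meet at 3, so that is the treewidth.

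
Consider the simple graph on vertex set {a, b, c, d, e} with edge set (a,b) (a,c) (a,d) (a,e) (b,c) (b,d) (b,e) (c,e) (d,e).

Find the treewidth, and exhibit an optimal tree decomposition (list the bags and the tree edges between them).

Treewidth 3.
Bags: B1 = {a, b, d, e}  B2 = {a, b, c, e}
Tree: B1–B2

Every bag has size at most 4, so the width is 4 − 1 = 3 and tw(G) ≤ 3. For the lower bound, the 4 vertices {a, b, d, e} are pairwise adjacent, and any tree decomposition puts a clique entirely inside one bag — forcing width ≥ 3. The upper and lower bounds meet at 3, so that is the treewidth.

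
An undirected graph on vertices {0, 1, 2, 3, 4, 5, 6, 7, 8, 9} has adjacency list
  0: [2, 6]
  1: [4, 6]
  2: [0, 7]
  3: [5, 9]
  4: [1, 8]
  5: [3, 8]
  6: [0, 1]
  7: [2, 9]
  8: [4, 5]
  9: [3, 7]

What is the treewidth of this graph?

2

A width-2 tree decomposition is:
Bags: B1 = {0, 2, 6}  B2 = {1, 2, 6}  B3 = {1, 2, 4}  B4 = {2, 4, 8}  B5 = {2, 5, 8}  B6 = {2, 3, 5}  B7 = {2, 3, 9}  B8 = {2, 7, 9}
Tree: B1–B2, B2–B3, B3–B4, B4–B5, B5–B6, B6–B7, B7–B8
Each bag holds 3 vertices, so the decomposition has width 2, which upper-bounds the treewidth. Since 2–0–6–1–4–8–5–3–9–7–2 is a cycle in G, G is not acyclic. Forests are exactly the graphs of treewidth ≤ 1, so tw(G) ≥ 2. Hence tw(G) = 2 exactly.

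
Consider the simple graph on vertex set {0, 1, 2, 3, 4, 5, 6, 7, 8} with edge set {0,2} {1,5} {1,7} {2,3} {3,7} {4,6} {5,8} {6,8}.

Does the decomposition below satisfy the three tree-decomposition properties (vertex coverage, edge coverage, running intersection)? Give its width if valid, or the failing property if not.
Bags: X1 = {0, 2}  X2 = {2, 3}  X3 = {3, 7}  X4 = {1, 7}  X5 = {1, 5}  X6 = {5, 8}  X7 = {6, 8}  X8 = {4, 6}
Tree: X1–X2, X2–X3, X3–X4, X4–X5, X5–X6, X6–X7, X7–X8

Checking the three conditions: (i) the bags cover all of {0, 1, 2, 3, 4, 5, 6, 7, 8}; (ii) for each edge, some bag contains both endpoints; (iii) the bags containing any fixed vertex form a subtree. All hold, so the decomposition is valid with width 2 − 1 = 1.

Yes; width 1.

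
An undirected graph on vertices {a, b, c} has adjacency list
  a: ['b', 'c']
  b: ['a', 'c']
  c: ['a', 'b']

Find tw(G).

A width-2 tree decomposition is:
Bags: B1 = {a, b, c}
Tree: (single bag)
A single bag containing all 3 vertices is trivially a valid decomposition of width 2. Conversely, {a, b, c} is a clique of size 3, and the vertices of any clique must share a bag in every tree decomposition; so some bag has ≥ 3 vertices and tw(G) ≥ 2. Hence tw(G) = 2 exactly.

2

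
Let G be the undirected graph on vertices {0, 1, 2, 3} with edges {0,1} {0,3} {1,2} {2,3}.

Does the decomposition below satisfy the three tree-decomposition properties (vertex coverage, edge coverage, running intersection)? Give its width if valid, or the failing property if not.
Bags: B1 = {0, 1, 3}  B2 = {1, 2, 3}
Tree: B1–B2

Checking the three conditions: (i) the bags cover all of {0, 1, 2, 3}; (ii) for each edge, some bag contains both endpoints; (iii) the bags containing any fixed vertex form a subtree. All hold, so the decomposition is valid with width 3 − 1 = 2.

Yes; width 2.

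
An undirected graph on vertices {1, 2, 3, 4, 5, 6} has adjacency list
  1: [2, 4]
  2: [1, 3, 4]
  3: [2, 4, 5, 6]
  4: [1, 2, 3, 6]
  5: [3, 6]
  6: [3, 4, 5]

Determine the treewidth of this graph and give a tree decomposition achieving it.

Each bag holds 3 vertices, so the decomposition has width 2, which upper-bounds the treewidth. For the lower bound, the 3 vertices {1, 2, 4} are pairwise adjacent, and any tree decomposition puts a clique entirely inside one bag — forcing width ≥ 2. Hence tw(G) = 2 exactly.

Treewidth 2.
One optimal decomposition is:
Bags: B1 = {1, 2, 4}  B2 = {2, 3, 4}  B3 = {3, 4, 6}  B4 = {3, 5, 6}
Tree: B1–B2, B2–B3, B3–B4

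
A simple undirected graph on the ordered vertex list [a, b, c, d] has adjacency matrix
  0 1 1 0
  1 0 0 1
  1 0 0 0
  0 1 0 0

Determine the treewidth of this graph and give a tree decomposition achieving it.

Treewidth 1.
Bags: B1 = {b, d}  B2 = {a, b}  B3 = {a, c}
Tree: B1–B2, B2–B3

Each bag holds 2 vertices, so the decomposition has width 1, which upper-bounds the treewidth. Any graph with an edge has treewidth ≥ 1, and G has the edge d–b. Therefore the treewidth is 1.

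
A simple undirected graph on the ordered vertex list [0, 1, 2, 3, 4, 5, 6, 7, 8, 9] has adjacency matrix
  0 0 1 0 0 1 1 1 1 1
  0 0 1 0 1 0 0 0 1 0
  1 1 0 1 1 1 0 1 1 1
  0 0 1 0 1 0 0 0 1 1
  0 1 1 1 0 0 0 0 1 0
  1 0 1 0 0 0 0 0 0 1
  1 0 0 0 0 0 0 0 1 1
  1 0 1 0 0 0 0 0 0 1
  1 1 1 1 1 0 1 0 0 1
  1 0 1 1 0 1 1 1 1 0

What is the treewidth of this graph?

A width-3 tree decomposition is:
Bags: B1 = {0, 2, 8, 9}  B2 = {0, 6, 8, 9}  B3 = {0, 2, 5, 9}  B4 = {2, 3, 8, 9}  B5 = {2, 3, 4, 8}  B6 = {1, 2, 4, 8}  B7 = {0, 2, 7, 9}
Tree: B1–B2, B1–B3, B1–B4, B4–B5, B5–B6, B3–B7
Each bag holds 4 vertices, so the decomposition has width 3, which upper-bounds the treewidth. Conversely, {0, 2, 8, 9} is a clique of size 4, and the vertices of any clique must share a bag in every tree decomposition; so some bag has ≥ 4 vertices and tw(G) ≥ 3. The upper and lower bounds meet at 3, so that is the treewidth.

3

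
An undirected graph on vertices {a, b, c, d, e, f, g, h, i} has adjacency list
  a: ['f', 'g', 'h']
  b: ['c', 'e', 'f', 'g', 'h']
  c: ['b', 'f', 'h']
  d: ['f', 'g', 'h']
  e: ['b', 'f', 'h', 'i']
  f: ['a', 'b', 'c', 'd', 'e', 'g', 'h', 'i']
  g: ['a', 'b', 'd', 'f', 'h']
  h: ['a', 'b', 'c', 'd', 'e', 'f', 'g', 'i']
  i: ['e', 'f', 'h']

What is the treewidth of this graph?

3

A width-3 tree decomposition is:
Bags: B1 = {b, f, g, h}  B2 = {b, e, f, h}  B3 = {a, f, g, h}  B4 = {d, f, g, h}  B5 = {e, f, h, i}  B6 = {b, c, f, h}
Tree: B1–B2, B1–B3, B3–B4, B2–B5, B2–B6
The largest bag has 4 vertices, giving width 3; this decomposition certifies tw(G) ≤ 3. For the lower bound, the 4 vertices {d, f, g, h} are pairwise adjacent, and any tree decomposition puts a clique entirely inside one bag — forcing width ≥ 3. Combining the bounds, tw(G) = 3.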